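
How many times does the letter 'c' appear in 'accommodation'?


Letter 'c' in 'accommodation': found at position(s) 2, 3 = 2 occurrence(s).

2


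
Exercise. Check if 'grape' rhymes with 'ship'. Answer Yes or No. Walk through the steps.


Rime (stressed vowel + following sounds) of 'grape': -ape = /eɪp/
Rime of 'ship': -ip = /ɪp/
/eɪp/ and /ɪp/ are different ending sounds, so the words do not rhyme.

No


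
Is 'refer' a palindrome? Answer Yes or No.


Forward: 'refer'
Reversed: 'refer'
They are identical.

Yes


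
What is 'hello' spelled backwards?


Reverse 'hello' character by character: 'olleh'.

olleh


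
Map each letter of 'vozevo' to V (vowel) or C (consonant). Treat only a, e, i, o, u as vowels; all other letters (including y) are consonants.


Letter mapping: v = C, o = V, z = C, e = V, v = C, o = V.

CVCVCV


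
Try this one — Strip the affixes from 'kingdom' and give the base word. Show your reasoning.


Remove suffix '-dom' from 'kingdom' to get root 'king'.

king


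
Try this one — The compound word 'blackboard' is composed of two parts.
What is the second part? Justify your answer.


Split 'blackboard' into 'black' + 'board'. The second part is 'board'.

board


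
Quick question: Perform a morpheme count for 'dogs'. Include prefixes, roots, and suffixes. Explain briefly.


Decomposition: dog (root) + -s (plural) = 2 morpheme(s)

2 morphemes


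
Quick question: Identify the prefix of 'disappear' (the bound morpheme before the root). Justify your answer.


The word 'disappear' = 'dis' (prefix) + 'appear' (root). The prefix is 'dis'.

dis


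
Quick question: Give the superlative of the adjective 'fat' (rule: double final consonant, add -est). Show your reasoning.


Apply superlative formation (double final consonant, add -est): 'fat' -> 'fattest'.

fattest


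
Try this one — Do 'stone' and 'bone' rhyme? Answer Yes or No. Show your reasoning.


Rime (stressed vowel + following sounds) of 'stone': -one = /oʊn/
Rime of 'bone': -one = /oʊn/
/oʊn/ and /oʊn/ are the same ending sound, so the words rhyme.

Yes


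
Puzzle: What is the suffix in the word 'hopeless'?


The word 'hopeless' = 'hope' (root) + '-less' (suffix). The suffix is '-less'.

less


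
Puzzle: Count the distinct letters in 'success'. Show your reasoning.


Unique letters in 'success': {c, e, s, u} = 4 distinct letters.

4


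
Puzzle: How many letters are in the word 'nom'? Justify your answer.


Spell out 'nom' and number each letter: n(1), o(2), m(3). Total: 3 letters.

3


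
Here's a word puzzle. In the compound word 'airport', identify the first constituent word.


Split 'airport' into 'air' + 'port'. The first part is 'air'.

air


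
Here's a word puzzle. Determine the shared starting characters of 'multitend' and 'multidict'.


Compare from the start: 5 characters match: 'multi'. Mismatch at position 6: 't' vs 'd'.

multi


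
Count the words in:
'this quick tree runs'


Split into words: this | quick | tree | runs = 4 words.

4


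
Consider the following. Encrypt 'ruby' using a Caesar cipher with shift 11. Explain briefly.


Shift each letter by 11: r -> c, u -> f, b -> m, y -> j. Result: 'cfmj'.

cfmj


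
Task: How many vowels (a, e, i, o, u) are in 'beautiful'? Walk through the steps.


Vowels in 'beautiful': e, a, u, i, u = 5 vowels.

5


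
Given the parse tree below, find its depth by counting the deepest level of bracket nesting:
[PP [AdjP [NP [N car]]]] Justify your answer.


Count bracket nesting levels:
'[' at pos 0: depth = 1
'[' at pos 4: depth = 2
'[' at pos 10: depth = 3
'[' at pos 14: depth = 4
Maximum depth reached: 4

4


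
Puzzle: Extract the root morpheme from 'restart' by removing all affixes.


Remove prefix 're' from 'restart' to get root 'start'.

start


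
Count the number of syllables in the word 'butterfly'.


Break 'butterfly' into syllables: but-ter-fly -> but | ter | fly = 3 syllables

3 syllables


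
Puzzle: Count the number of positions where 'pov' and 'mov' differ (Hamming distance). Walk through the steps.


Alignment:
Position 1: 'p' vs 'm' = DIFFER
Position 2: 'o' vs 'o' = match
Position 3: 'v' vs 'v' = match
Total differences: 1

1


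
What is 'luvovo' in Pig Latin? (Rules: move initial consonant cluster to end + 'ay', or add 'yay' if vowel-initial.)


'luvovo': move consonant cluster 'l' to end and add 'ay': 'uvovolay'.

uvovolay


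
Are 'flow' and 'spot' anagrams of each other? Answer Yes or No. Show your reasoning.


Sorted letters of 'flow': 'flow'
Sorted letters of 'spot': 'opst'
They do not match.

No


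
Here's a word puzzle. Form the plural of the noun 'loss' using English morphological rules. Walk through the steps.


Apply rule: Add -es (sibilant/fricative ending). 'loss' becomes 'losses'.

losses


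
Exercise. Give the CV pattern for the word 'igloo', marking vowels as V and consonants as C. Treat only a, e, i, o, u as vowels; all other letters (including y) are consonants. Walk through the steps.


Letter mapping: i = V, g = C, l = C, o = V, o = V.

VCCVV


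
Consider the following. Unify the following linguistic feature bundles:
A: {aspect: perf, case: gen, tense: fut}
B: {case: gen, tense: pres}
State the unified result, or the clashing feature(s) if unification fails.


Compare features:
aspect: A=perf vs B=_ -> unified: perf
case: A=gen vs B=gen -> unified: gen
tense: A=fut vs B=pres -> CLASH
Clash detected on feature 'tense' (fut vs pres); unification fails.

CLASH on 'tense' (fut vs pres)


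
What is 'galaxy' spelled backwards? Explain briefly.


Reverse 'galaxy' character by character: 'yxalag'.

yxalag


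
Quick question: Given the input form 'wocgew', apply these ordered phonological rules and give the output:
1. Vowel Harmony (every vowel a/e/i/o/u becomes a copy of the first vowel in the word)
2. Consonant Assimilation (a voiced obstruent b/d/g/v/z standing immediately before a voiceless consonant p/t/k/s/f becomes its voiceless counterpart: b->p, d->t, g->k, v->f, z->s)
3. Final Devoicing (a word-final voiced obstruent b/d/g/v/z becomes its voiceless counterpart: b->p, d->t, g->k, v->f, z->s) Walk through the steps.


Starting form: 'wocgew'
Rule 1: Vowel Harmony: all vowels become 'o' (matching first vowel). 'wocgew' -> 'wocgow'
Rule 2: Consonant Assimilation: no voiced obstruent (b/d/g/v/z) stands immediately before a voiceless consonant (p/t/k/s/f). No change.
Rule 3: Final Devoicing: final consonant 'w' is not one of the voiced obstruents b/d/g/v/z. No change.
Final form: 'wocgow'

wocgow


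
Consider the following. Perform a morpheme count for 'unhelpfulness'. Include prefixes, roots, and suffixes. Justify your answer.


Decomposition: un- (prefix) + help (root) + -ful (suffix) + -ness (suffix) = 4 morpheme(s)

4 morphemes


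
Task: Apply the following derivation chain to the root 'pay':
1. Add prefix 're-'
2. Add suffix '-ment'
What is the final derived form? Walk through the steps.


Step 1: Add prefix 're-' to 'pay' = 'repay'
Step 2: Add suffix '-ment' to 'repay' = 'repayment'

repayment


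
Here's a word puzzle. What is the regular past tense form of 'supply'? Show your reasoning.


Apply rule: Change -y to -ied. 'supply' becomes 'supplied'.

supplied


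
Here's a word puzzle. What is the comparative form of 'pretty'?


Apply comparative formation (consonant + y: change y to i, add -er): 'pretty' -> 'prettier'.

prettier


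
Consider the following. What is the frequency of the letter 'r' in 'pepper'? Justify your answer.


Letter 'r' in 'pepper': found at position(s) 6 = 1 occurrence(s).

1


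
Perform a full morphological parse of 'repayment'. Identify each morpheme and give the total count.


Step 1: Identify prefix: 're' (meaning: again)
Step 2: Identify root: 'pay'
Step 3: Identify suffix(es): 'ment'
Decomposition: re- (prefix: again) + pay (root) + -ment (suffix: action/result)
Total morphemes: 3

3 morphemes (re- (prefix: again) + pay (root) + -ment (suffix: action/result))


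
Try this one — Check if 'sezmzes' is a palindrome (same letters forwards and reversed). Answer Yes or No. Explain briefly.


Forward: 'sezmzes'
Reversed: 'sezmzes'
They are identical.

Yes


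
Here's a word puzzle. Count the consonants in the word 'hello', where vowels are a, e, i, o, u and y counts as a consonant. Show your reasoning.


Consonants in 'hello': h, l, l = 3 consonants.

3


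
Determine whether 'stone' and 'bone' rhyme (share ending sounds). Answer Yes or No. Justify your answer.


Rime (stressed vowel + following sounds) of 'stone': -one = /oʊn/
Rime of 'bone': -one = /oʊn/
/oʊn/ and /oʊn/ are the same ending sound, so the words rhyme.

Yes


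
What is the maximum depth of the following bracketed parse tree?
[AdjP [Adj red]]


Count bracket nesting levels:
'[' at pos 0: depth = 1
'[' at pos 6: depth = 2
Maximum depth reached: 2

2


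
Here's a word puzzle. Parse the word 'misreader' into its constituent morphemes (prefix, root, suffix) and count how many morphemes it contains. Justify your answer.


Step 1: Identify prefix: 'mis' (meaning: wrongly)
Step 2: Identify root: 'read'
Step 3: Identify suffix(es): 'er'
Decomposition: mis- (prefix: wrongly) + read (root) + -er (suffix: one who)
Total morphemes: 3

3 morphemes (mis- (prefix: wrongly) + read (root) + -er (suffix: one who))


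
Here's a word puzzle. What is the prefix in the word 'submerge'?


The word 'submerge' = 'sub' (prefix) + 'merge' (root). The prefix is 'sub'.

sub


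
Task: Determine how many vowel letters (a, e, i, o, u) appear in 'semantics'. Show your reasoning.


Vowels in 'semantics': e, a, i = 3 vowels.

3


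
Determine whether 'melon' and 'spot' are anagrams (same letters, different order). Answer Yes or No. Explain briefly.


Sorted letters of 'melon': 'elmno'
Sorted letters of 'spot': 'opst'
They do not match.

No


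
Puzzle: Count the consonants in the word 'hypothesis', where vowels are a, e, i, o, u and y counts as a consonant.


Consonants in 'hypothesis': h, y, p, t, h, s, s = 7 consonants.

7


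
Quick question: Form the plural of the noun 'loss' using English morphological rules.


Apply rule: Add -es (sibilant/fricative ending). 'loss' becomes 'losses'.

losses


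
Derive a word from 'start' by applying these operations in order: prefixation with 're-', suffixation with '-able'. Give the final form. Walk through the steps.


Step 1: Add prefix 're-' to 'start' = 'restart'
Step 2: Add suffix '-able' to 'restart' = 'restartable'

restartable


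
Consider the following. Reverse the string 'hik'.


Reverse 'hik' character by character: 'kih'.

kih


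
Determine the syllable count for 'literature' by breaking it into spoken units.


Break 'literature' into syllables: lit-er-a-ture -> lit | er | a | ture = 4 syllables

4 syllables


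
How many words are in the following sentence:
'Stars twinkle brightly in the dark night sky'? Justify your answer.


Split into words: Stars | twinkle | brightly | in | the | dark | night | sky = 8 words.

8


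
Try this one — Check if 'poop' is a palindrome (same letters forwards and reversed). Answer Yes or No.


Forward: 'poop'
Reversed: 'poop'
They are identical.

Yes


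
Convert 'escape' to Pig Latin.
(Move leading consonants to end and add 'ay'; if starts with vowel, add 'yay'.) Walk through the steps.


'escape' starts with a vowel, so add 'yay': 'escapeyay'.

escapeyay


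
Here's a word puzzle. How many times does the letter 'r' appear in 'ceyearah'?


Letter 'r' in 'ceyearah': found at position(s) 6 = 1 occurrence(s).

1


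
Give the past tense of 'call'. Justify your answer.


Apply rule: Add -ed. 'call' becomes 'called'.

called


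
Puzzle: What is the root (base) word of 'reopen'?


Remove prefix 're' from 'reopen' to get root 'open'.

open


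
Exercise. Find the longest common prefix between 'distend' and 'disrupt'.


Compare from the start: 3 characters match: 'dis'. Mismatch at position 4: 't' vs 'r'.

dis


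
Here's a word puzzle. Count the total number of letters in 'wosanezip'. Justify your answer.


Spell out 'wosanezip' and number each letter: w(1), o(2), s(3), a(4), n(5), e(6), z(7), i(8), p(9). Total: 9 letters.

9


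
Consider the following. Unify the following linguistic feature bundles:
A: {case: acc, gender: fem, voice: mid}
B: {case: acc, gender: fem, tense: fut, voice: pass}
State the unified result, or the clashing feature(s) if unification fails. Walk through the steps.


Compare features:
case: A=acc vs B=acc -> unified: acc
gender: A=fem vs B=fem -> unified: fem
tense: A=_ vs B=fut -> unified: fut
voice: A=mid vs B=pass -> CLASH
Clash detected on feature 'voice' (mid vs pass); unification fails.

CLASH on 'voice' (mid vs pass)


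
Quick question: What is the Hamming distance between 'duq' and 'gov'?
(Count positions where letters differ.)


Alignment:
Position 1: 'd' vs 'g' = DIFFER
Position 2: 'u' vs 'o' = DIFFER
Position 3: 'q' vs 'v' = DIFFER
Total differences: 3

3


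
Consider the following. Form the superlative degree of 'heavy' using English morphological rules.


Apply superlative formation (consonant + y: change y to i, add -est): 'heavy' -> 'heaviest'.

heaviest


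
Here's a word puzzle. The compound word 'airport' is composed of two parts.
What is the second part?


Split 'airport' into 'air' + 'port'. The second part is 'port'.

port


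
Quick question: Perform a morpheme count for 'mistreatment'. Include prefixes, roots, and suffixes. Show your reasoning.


Decomposition: mis- (prefix) + treat (root) + -ment (suffix) = 3 morpheme(s)

3 morphemes


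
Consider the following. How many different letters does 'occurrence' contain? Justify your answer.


Unique letters in 'occurrence': {c, e, n, o, r, u} = 6 distinct letters.

6


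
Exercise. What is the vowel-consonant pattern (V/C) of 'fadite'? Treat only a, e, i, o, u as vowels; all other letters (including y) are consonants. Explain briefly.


Letter mapping: f = C, a = V, d = C, i = V, t = C, e = V.

CVCVCV


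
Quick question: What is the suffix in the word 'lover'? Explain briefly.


The word 'lover' = 'love' (root) + '-er' (suffix). The suffix is '-er'.

er


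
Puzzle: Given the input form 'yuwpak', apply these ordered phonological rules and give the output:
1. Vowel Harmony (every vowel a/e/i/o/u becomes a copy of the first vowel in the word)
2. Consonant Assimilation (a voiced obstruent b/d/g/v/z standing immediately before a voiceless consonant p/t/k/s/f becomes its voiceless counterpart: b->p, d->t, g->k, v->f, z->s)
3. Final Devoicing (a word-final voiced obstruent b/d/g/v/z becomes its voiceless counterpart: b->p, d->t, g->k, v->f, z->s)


Starting form: 'yuwpak'
Rule 1: Vowel Harmony: all vowels become 'u' (matching first vowel). 'yuwpak' -> 'yuwpuk'
Rule 2: Consonant Assimilation: no voiced obstruent (b/d/g/v/z) stands immediately before a voiceless consonant (p/t/k/s/f). No change.
Rule 3: Final Devoicing: final consonant 'k' is not one of the voiced obstruents b/d/g/v/z. No change.
Final form: 'yuwpuk'

yuwpuk


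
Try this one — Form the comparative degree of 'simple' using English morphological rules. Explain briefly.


Apply comparative formation (ends in e: add -r): 'simple' -> 'simpler'.

simpler


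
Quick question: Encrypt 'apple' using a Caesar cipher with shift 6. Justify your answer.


Shift each letter by 6: a -> g, p -> v, p -> v, l -> r, e -> k. Result: 'gvvrk'.

gvvrk


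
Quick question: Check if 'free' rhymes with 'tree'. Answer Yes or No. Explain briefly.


Rime (stressed vowel + following sounds) of 'free': -ee = /iː/
Rime of 'tree': -ee = /iː/
/iː/ and /iː/ are the same ending sound, so the words rhyme.

Yes


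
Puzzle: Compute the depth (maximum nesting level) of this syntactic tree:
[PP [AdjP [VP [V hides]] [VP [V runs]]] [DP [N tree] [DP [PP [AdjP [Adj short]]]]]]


Count bracket nesting levels:
'[' at pos 0: depth = 1
'[' at pos 4: depth = 2
'[' at pos 10: depth = 3
'[' at pos 14: depth = 4
'[' at pos 25: depth = 3
'[' at pos 29: depth = 4
'[' at pos 40: depth = 2
'[' at pos 44: depth = 3
'[' at pos 53: depth = 3
'[' at pos 57: depth = 4
'[' at pos 61: depth = 5
'[' at pos 67: depth = 6
Maximum depth reached: 6

6


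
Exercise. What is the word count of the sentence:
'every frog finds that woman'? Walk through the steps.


Split into words: every | frog | finds | that | woman = 5 words.

5


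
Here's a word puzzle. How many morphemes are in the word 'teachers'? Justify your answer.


Decomposition: teach (root) + -er (suffix) + -s (plural) = 3 morpheme(s)

3 morphemes


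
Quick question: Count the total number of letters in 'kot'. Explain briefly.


Spell out 'kot' and number each letter: k(1), o(2), t(3). Total: 3 letters.

3


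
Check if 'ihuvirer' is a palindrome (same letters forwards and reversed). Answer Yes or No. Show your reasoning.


Forward: 'ihuvirer'
Reversed: 'rerivuhi'
They differ.

No


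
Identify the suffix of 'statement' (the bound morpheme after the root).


The word 'statement' = 'state' (root) + '-ment' (suffix). The suffix is '-ment'.

ment


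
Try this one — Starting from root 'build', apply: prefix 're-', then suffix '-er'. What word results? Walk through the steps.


Step 1: Add prefix 're-' to 'build' = 'rebuild'
Step 2: Add suffix '-er' to 'rebuild' = 'rebuilder'

rebuilder


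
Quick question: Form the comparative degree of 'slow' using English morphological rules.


Apply comparative formation (add -er): 'slow' -> 'slower'.

slower


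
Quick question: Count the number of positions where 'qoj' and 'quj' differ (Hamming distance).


Alignment:
Position 1: 'q' vs 'q' = match
Position 2: 'o' vs 'u' = DIFFER
Position 3: 'j' vs 'j' = match
Total differences: 1

1


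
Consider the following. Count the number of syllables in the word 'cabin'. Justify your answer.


Break 'cabin' into syllables: cab-in -> cab | in = 2 syllables

2 syllables


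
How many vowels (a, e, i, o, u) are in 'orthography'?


Vowels in 'orthography': o, o, a = 3 vowels.

3


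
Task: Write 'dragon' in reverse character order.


Reverse 'dragon' character by character: 'nogard'.

nogard


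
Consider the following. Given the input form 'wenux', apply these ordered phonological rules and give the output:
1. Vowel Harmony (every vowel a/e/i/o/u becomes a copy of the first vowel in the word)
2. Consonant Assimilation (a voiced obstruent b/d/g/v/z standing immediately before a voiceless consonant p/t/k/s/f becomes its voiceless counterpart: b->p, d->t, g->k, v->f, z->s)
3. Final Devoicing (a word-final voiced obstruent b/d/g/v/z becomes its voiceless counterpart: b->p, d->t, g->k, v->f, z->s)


Starting form: 'wenux'
Rule 1: Vowel Harmony: all vowels become 'e' (matching first vowel). 'wenux' -> 'wenex'
Rule 2: Consonant Assimilation: no voiced obstruent (b/d/g/v/z) stands immediately before a voiceless consonant (p/t/k/s/f). No change.
Rule 3: Final Devoicing: final consonant 'x' is not one of the voiced obstruents b/d/g/v/z. No change.
Final form: 'wenex'

wenex


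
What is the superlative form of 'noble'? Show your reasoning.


Apply superlative formation (ends in e: add -st): 'noble' -> 'noblest'.

noblest


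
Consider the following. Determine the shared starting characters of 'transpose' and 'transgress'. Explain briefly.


Compare from the start: 5 characters match: 'trans'. Mismatch at position 6: 'p' vs 'g'.

trans


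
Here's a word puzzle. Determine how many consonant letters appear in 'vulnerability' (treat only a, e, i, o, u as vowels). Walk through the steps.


Consonants in 'vulnerability': v, l, n, r, b, l, t, y = 8 consonants.

8


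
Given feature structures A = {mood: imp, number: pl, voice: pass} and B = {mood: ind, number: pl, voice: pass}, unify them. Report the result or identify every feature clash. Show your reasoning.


Compare features:
mood: A=imp vs B=ind -> CLASH
number: A=pl vs B=pl -> unified: pl
voice: A=pass vs B=pass -> unified: pass
Clash detected on feature 'mood' (imp vs ind); unification fails.

CLASH on 'mood' (imp vs ind)


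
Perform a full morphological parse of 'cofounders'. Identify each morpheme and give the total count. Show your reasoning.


Step 1: Identify prefix: 'co' (meaning: together)
Step 2: Identify root: 'found'
Step 3: Identify suffix(es): 'er, s'
Decomposition: co- (prefix: together) + found (root) + -er (suffix: one who) + -s (plural)
Total morphemes: 4

4 morphemes (co- (prefix: together) + found (root) + -er (suffix: one who) + -s (plural))


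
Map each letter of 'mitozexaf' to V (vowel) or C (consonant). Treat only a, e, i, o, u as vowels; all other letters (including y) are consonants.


Letter mapping: m = C, i = V, t = C, o = V, z = C, e = V, x = C, a = V, f = C.

CVCVCVCVC


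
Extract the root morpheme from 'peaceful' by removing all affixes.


Remove suffix '-ful' from 'peaceful' to get root 'peace'.

peace


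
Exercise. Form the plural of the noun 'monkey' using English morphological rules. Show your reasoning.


Apply rule: Add -s. 'monkey' becomes 'monkeys'.

monkeys


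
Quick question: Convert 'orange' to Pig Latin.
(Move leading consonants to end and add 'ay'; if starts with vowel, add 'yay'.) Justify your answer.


'orange' starts with a vowel, so add 'yay': 'orangeyay'.

orangeyay


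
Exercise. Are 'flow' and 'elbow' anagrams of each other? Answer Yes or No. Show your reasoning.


Sorted letters of 'flow': 'flow'
Sorted letters of 'elbow': 'below'
They do not match.

No


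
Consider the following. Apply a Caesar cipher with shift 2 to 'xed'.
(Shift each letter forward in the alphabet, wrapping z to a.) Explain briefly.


Shift each letter by 2: x -> z, e -> g, d -> f. Result: 'zgf'.

zgf


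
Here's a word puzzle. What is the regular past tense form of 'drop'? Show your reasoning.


Apply rule: Double final consonant and add -ed. 'drop' becomes 'dropped'.

dropped


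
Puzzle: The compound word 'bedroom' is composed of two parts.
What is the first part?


Split 'bedroom' into 'bed' + 'room'. The first part is 'bed'.

bed


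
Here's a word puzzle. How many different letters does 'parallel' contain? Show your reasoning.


Unique letters in 'parallel': {a, e, l, p, r} = 5 distinct letters.

5


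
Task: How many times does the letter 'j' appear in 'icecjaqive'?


Letter 'j' in 'icecjaqive': found at position(s) 5 = 1 occurrence(s).

1


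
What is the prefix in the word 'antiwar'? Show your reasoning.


The word 'antiwar' = 'anti' (prefix) + 'war' (root). The prefix is 'anti'.

anti


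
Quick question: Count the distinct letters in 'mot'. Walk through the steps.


Unique letters in 'mot': {m, o, t} = 3 distinct letters.

3


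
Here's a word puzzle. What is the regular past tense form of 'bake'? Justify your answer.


Apply rule: Add -d (word ends in -e). 'bake' becomes 'baked'.

baked


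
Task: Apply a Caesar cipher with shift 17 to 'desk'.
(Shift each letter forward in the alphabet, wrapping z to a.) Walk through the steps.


Shift each letter by 17: d -> u, e -> v, s -> j, k -> b. Result: 'uvjb'.

uvjb


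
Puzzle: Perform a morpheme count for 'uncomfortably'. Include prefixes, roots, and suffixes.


Decomposition: un- (prefix) + comfort (root) + -able (suffix) + -ly (suffix) = 4 morpheme(s)

4 morphemes


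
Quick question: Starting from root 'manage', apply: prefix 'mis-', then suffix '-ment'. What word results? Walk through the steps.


Step 1: Add prefix 'mis-' to 'manage' = 'mismanage'
Step 2: Add suffix '-ment' to 'mismanage' = 'mismanagement'

mismanagement


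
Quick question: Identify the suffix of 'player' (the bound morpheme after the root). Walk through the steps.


The word 'player' = 'play' (root) + '-er' (suffix). The suffix is '-er'.

er


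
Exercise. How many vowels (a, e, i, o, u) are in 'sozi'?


Vowels in 'sozi': o, i = 2 vowels.

2


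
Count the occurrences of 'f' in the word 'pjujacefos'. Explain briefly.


Letter 'f' in 'pjujacefos': found at position(s) 8 = 1 occurrence(s).

1


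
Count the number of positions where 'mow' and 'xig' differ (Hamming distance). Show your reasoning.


Alignment:
Position 1: 'm' vs 'x' = DIFFER
Position 2: 'o' vs 'i' = DIFFER
Position 3: 'w' vs 'g' = DIFFER
Total differences: 3

3


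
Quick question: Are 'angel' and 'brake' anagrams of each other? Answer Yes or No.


Sorted letters of 'angel': 'aegln'
Sorted letters of 'brake': 'abekr'
They do not match.

No


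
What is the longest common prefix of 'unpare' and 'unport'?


Compare from the start: 3 characters match: 'unp'. Mismatch at position 4: 'a' vs 'o'.

unp


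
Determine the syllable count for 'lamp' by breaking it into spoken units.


Break 'lamp' into syllables: lamp -> lamp = 1 syllable

1 syllable


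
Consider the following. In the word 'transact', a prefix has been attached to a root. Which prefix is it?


The word 'transact' = 'trans' (prefix) + 'act' (root). The prefix is 'trans'.

trans


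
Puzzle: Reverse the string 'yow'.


Reverse 'yow' character by character: 'woy'.

woy


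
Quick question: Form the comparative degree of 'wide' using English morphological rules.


Apply comparative formation (ends in e: add -r): 'wide' -> 'wider'.

wider


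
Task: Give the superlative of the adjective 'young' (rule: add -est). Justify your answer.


Apply superlative formation (add -est): 'young' -> 'youngest'.

youngest


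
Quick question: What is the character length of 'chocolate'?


Spell out 'chocolate' and number each letter: c(1), h(2), o(3), c(4), o(5), l(6), a(7), t(8), e(9). Total: 9 letters.

9


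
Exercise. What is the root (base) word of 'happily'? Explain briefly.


Remove suffix '-ly' from 'happily' to get root 'happy'.

happy


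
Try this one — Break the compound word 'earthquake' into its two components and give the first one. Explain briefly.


Split 'earthquake' into 'earth' + 'quake'. The first part is 'earth'.

earth


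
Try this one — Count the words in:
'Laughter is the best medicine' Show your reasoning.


Split into words: Laughter | is | the | best | medicine = 5 words.

5


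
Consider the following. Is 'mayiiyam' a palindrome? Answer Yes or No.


Forward: 'mayiiyam'
Reversed: 'mayiiyam'
They are identical.

Yes


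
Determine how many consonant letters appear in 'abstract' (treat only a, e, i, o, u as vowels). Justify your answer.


Consonants in 'abstract': b, s, t, r, c, t = 6 consonants.

6


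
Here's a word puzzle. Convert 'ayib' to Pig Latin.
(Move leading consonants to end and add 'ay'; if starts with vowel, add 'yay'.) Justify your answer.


'ayib' starts with a vowel, so add 'yay': 'ayibyay'.

ayibyay


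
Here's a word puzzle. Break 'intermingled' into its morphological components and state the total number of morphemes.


Step 1: Identify prefix: 'inter' (meaning: between)
Step 2: Identify root: 'mingle'
Step 3: Identify suffix(es): 'ed'
Decomposition: inter- (prefix: between) + mingle (root) + -ed (suffix: past)
Total morphemes: 3

3 morphemes (inter- (prefix: between) + mingle (root) + -ed (suffix: past))


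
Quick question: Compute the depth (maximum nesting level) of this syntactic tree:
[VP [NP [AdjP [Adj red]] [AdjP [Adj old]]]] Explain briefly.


Count bracket nesting levels:
'[' at pos 0: depth = 1
'[' at pos 4: depth = 2
'[' at pos 8: depth = 3
'[' at pos 14: depth = 4
'[' at pos 25: depth = 3
'[' at pos 31: depth = 4
Maximum depth reached: 4

4


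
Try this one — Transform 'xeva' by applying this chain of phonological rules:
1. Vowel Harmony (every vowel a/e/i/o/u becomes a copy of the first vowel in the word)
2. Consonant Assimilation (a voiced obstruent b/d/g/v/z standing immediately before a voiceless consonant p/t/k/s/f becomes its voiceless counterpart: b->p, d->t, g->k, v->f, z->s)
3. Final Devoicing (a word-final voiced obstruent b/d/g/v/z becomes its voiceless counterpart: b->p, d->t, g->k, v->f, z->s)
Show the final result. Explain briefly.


Starting form: 'xeva'
Rule 1: Vowel Harmony: all vowels become 'e' (matching first vowel). 'xeva' -> 'xeve'
Rule 2: Consonant Assimilation: no voiced obstruent (b/d/g/v/z) stands immediately before a voiceless consonant (p/t/k/s/f). No change.
Rule 3: Final Devoicing: the word ends in the vowel 'e', not a consonant. No change.
Final form: 'xeve'

xeve


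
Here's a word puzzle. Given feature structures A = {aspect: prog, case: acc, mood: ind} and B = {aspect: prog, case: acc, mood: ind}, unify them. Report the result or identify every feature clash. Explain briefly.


Compare features:
aspect: A=prog vs B=prog -> unified: prog
case: A=acc vs B=acc -> unified: acc
mood: A=ind vs B=ind -> unified: ind
No clashes found.

Unified: {aspect: prog, case: acc, mood: ind}


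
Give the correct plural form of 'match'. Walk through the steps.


Apply rule: Add -es (sibilant/fricative ending). 'match' becomes 'matches'.

matches


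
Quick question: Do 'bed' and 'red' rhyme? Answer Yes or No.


Rime (stressed vowel + following sounds) of 'bed': -ed = /ɛd/
Rime of 'red': -ed = /ɛd/
/ɛd/ and /ɛd/ are the same ending sound, so the words rhyme.

Yes


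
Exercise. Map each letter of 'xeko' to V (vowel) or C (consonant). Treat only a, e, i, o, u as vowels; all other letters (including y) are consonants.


Letter mapping: x = C, e = V, k = C, o = V.

CVCV


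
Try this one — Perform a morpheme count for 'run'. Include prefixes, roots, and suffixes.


Decomposition: run (free morpheme) = 1 morpheme(s)

1 morphemes


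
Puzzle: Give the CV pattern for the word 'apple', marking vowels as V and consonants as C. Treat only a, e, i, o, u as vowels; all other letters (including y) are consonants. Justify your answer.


Letter mapping: a = V, p = C, p = C, l = C, e = V.

VCCCV


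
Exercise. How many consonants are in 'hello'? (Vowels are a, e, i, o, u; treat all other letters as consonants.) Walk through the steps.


Consonants in 'hello': h, l, l = 3 consonants.

3


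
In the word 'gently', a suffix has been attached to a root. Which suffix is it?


The word 'gently' = 'gentle' (root) + '-ly' (suffix). The suffix is '-ly'.

ly


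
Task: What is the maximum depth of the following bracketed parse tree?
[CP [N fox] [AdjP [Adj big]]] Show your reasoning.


Count bracket nesting levels:
'[' at pos 0: depth = 1
'[' at pos 4: depth = 2
'[' at pos 12: depth = 2
'[' at pos 18: depth = 3
Maximum depth reached: 3

3


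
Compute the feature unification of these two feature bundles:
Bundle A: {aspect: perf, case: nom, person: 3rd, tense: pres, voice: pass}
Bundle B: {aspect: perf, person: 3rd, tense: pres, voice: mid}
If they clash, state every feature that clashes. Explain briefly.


Compare features:
aspect: A=perf vs B=perf -> unified: perf
case: A=nom vs B=_ -> unified: nom
person: A=3rd vs B=3rd -> unified: 3rd
tense: A=pres vs B=pres -> unified: pres
voice: A=pass vs B=mid -> CLASH
Clash detected on feature 'voice' (pass vs mid); unification fails.

CLASH on 'voice' (pass vs mid)


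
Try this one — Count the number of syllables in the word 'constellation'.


Break 'constellation' into syllables: con-stel-la-tion -> con | stel | la | tion = 4 syllables

4 syllables


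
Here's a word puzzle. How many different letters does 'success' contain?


Unique letters in 'success': {c, e, s, u} = 4 distinct letters.

4


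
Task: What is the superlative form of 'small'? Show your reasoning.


Apply superlative formation (add -est): 'small' -> 'smallest'.

smallest


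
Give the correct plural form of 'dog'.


Apply rule: Add -s. 'dog' becomes 'dogs'.

dogs


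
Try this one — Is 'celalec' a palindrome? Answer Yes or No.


Forward: 'celalec'
Reversed: 'celalec'
They are identical.

Yes


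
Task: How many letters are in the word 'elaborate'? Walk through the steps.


Spell out 'elaborate' and number each letter: e(1), l(2), a(3), b(4), o(5), r(6), a(7), t(8), e(9). Total: 9 letters.

9


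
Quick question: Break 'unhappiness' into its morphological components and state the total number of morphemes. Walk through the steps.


Step 1: Identify prefix: 'un' (meaning: not/reverse)
Step 2: Identify root: 'happy'
Step 3: Identify suffix(es): 'ness'
Decomposition: un- (prefix: not/reverse) + happy (root) + -ness (suffix: state of)
Total morphemes: 3

3 morphemes (un- (prefix: not/reverse) + happy (root) + -ness (suffix: state of))


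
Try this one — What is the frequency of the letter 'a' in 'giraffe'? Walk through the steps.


Letter 'a' in 'giraffe': found at position(s) 4 = 1 occurrence(s).

1


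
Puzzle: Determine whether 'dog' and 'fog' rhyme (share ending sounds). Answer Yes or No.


Rime (stressed vowel + following sounds) of 'dog': -og = /ɒg/
Rime of 'fog': -og = /ɒg/
/ɒg/ and /ɒg/ are the same ending sound, so the words rhyme.

Yes


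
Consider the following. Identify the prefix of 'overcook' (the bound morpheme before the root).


The word 'overcook' = 'over' (prefix) + 'cook' (root). The prefix is 'over'.

over


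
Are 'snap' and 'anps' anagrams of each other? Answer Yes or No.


Sorted letters of 'snap': 'anps'
Sorted letters of 'anps': 'anps'
They match.

Yes


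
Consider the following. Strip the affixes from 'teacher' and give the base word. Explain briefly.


Remove suffix '-er' from 'teacher' to get root 'teach'.

teach


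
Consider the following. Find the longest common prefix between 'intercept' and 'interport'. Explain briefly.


Compare from the start: 5 characters match: 'inter'. Mismatch at position 6: 'c' vs 'p'.

inter


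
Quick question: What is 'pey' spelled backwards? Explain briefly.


Reverse 'pey' character by character: 'yep'.

yep


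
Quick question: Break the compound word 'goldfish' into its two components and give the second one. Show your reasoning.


Split 'goldfish' into 'gold' + 'fish'. The second part is 'fish'.

fish


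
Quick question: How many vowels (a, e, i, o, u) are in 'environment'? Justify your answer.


Vowels in 'environment': e, i, o, e = 4 vowels.

4


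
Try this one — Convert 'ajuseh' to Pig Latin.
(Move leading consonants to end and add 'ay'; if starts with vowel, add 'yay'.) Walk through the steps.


'ajuseh' starts with a vowel, so add 'yay': 'ajusehyay'.

ajusehyay


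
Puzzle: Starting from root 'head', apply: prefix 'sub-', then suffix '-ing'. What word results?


Step 1: Add prefix 'sub-' to 'head' = 'subhead'
Step 2: Add suffix '-ing' to 'subhead' = 'subheading'

subheading


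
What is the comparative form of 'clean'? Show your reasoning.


Apply comparative formation (add -er): 'clean' -> 'cleaner'.

cleaner


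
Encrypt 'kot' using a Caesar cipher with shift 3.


Shift each letter by 3: k -> n, o -> r, t -> w. Result: 'nrw'.

nrw


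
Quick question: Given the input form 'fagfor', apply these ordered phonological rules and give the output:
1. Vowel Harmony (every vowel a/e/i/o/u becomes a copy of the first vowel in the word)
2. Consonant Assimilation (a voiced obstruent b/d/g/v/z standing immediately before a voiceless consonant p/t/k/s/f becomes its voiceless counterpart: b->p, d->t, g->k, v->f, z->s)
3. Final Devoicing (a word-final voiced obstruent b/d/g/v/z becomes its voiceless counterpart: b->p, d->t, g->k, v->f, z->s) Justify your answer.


Starting form: 'fagfor'
Rule 1: Vowel Harmony: all vowels become 'a' (matching first vowel). 'fagfor' -> 'fagfar'
Rule 2: Consonant Assimilation: voiced obstruent before voiceless consonant becomes voiceless ('gf' -> 'kf'). 'fagfar' -> 'fakfar'
Rule 3: Final Devoicing: final consonant 'r' is not one of the voiced obstruents b/d/g/v/z. No change.
Final form: 'fakfar'

fakfar


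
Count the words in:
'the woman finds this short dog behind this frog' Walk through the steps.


Split into words: the | woman | finds | this | short | dog | behind | this | frog = 9 words.

9


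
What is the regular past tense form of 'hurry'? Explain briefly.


Apply rule: Change -y to -ied. 'hurry' becomes 'hurried'.

hurried


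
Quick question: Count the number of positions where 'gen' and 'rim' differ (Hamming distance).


Alignment:
Position 1: 'g' vs 'r' = DIFFER
Position 2: 'e' vs 'i' = DIFFER
Position 3: 'n' vs 'm' = DIFFER
Total differences: 3

3


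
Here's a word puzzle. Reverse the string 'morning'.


Reverse 'morning' character by character: 'gninrom'.

gninrom


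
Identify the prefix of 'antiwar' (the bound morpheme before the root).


The word 'antiwar' = 'anti' (prefix) + 'war' (root). The prefix is 'anti'.

anti


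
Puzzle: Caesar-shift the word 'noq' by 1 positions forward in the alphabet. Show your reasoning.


Shift each letter by 1: n -> o, o -> p, q -> r. Result: 'opr'.

opr


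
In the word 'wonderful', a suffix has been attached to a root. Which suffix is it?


The word 'wonderful' = 'wonder' (root) + '-ful' (suffix). The suffix is '-ful'.

ful


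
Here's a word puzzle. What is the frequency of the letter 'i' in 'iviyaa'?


Letter 'i' in 'iviyaa': found at position(s) 1, 3 = 2 occurrence(s).

2


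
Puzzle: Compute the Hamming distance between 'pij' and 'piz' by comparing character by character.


Alignment:
Position 1: 'p' vs 'p' = match
Position 2: 'i' vs 'i' = match
Position 3: 'j' vs 'z' = DIFFER
Total differences: 1

1


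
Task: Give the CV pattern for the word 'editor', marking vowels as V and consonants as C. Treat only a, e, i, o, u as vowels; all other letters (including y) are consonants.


Letter mapping: e = V, d = C, i = V, t = C, o = V, r = C.

VCVCVC


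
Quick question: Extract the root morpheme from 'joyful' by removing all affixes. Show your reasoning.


Remove suffix '-ful' from 'joyful' to get root 'joy'.

joy


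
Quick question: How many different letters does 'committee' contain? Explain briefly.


Unique letters in 'committee': {c, e, i, m, o, t} = 6 distinct letters.

6


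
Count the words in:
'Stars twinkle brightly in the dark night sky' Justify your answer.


Split into words: Stars | twinkle | brightly | in | the | dark | night | sky = 8 words.

8


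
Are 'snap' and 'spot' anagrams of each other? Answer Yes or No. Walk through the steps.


Sorted letters of 'snap': 'anps'
Sorted letters of 'spot': 'opst'
They do not match.

No


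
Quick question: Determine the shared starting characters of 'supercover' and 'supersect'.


Compare from the start: 5 characters match: 'super'. Mismatch at position 6: 'c' vs 's'.

super


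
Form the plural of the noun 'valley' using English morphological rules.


Apply rule: Add -s. 'valley' becomes 'valleys'.

valleys


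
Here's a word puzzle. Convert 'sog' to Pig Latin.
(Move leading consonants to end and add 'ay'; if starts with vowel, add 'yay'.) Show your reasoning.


'sog': move consonant cluster 's' to end and add 'ay': 'ogsay'.

ogsay


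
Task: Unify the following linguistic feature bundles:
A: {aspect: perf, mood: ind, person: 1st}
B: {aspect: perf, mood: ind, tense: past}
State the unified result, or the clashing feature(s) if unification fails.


Compare features:
aspect: A=perf vs B=perf -> unified: perf
mood: A=ind vs B=ind -> unified: ind
person: A=1st vs B=_ -> unified: 1st
tense: A=_ vs B=past -> unified: past
No clashes found.

Unified: {aspect: perf, mood: ind, person: 1st, tense: past}
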